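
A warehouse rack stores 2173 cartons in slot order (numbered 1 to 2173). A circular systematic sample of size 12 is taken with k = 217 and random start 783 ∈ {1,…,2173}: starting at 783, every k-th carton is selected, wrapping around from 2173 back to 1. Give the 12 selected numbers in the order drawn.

783, 1000, 1217, 1434, 1651, 1868, 2085, 129, 346, 563, 780, 997

Selection 1: 783
Selection 2: 783 + 217 = 1000
Selection 3: 1000 + 217 = 1217
Selection 4: 1217 + 217 = 1434
Selection 5: 1434 + 217 = 1651
Selection 6: 1651 + 217 = 1868
Selection 7: 1868 + 217 = 2085
Selection 8: 2085 + 217 = 2302 → 2302 − 2173 = 129
Selection 9: 129 + 217 = 346
Selection 10: 346 + 217 = 563
Selection 11: 563 + 217 = 780
Selection 12: 780 + 217 = 997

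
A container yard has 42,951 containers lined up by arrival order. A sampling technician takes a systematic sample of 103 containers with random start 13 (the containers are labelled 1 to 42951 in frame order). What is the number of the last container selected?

42547

k = 42951/103 = 417
103rd selection = r + (103−1)·k = 13 + 102×417 = 13 + 42534 = 42547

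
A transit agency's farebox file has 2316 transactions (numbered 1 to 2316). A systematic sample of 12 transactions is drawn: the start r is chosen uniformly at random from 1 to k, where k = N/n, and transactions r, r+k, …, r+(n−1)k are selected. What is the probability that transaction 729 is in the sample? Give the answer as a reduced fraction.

k = 2316/12 = 193.
Transaction 729 is selected iff r ≡ 729 (mod 193); exactly one such r in {1,…,193}.
Inclusion probability = 1/193.

1/193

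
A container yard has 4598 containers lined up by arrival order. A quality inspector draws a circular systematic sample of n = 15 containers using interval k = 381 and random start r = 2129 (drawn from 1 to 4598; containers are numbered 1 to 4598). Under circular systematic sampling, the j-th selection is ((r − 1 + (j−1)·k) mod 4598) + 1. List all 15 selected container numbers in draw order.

2129, 2510, 2891, 3272, 3653, 4034, 4415, 198, 579, 960, 1341, 1722, 2103, 2484, 2865

Selection 1: 2129
Selection 2: 2129 + 381 = 2510
Selection 3: 2510 + 381 = 2891
Selection 4: 2891 + 381 = 3272
Selection 5: 3272 + 381 = 3653
Selection 6: 3653 + 381 = 4034
Selection 7: 4034 + 381 = 4415
Selection 8: 4415 + 381 = 4796 → 4796 − 4598 = 198
Selection 9: 198 + 381 = 579
Selection 10: 579 + 381 = 960
Selection 11: 960 + 381 = 1341
Selection 12: 1341 + 381 = 1722
Selection 13: 1722 + 381 = 2103
Selection 14: 2103 + 381 = 2484
Selection 15: 2484 + 381 = 2865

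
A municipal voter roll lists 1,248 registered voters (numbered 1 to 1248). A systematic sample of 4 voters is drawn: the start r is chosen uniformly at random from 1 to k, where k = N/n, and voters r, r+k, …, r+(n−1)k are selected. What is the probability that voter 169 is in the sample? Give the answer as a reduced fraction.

1/312

k = 1248/4 = 312.
Voter 169 is selected iff r ≡ 169 (mod 312); exactly one such r in {1,…,312}.
Inclusion probability = 1/312.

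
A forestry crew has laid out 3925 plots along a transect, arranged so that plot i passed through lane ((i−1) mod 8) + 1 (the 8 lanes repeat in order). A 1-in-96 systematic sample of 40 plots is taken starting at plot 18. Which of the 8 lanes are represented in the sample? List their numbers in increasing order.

Consecutive selections differ by k = 96, so their lane numbers differ by 96 mod 8 = 0.
gcd(96, 8) = 8, so the sample visits 8/8 = 1 distinct residues mod 8.
Start 18 is lane 2; the lanes hit are 2.

2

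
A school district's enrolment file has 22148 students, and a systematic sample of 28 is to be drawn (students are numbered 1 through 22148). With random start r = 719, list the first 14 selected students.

719, 1510, 2301, 3092, 3883, 4674, 5465, 6256, 7047, 7838, 8629, 9420, 10211, 11002

k = N/n = 22148/28 = 791
student 1: 719
student 2: 719 + 791 = 1510
student 3: 1510 + 791 = 2301
student 4: 2301 + 791 = 3092
student 5: 3092 + 791 = 3883
student 6: 3883 + 791 = 4674
student 7: 4674 + 791 = 5465
student 8: 5465 + 791 = 6256
student 9: 6256 + 791 = 7047
student 10: 7047 + 791 = 7838
student 11: 7838 + 791 = 8629
student 12: 8629 + 791 = 9420
student 13: 9420 + 791 = 10211
student 14: 10211 + 791 = 11002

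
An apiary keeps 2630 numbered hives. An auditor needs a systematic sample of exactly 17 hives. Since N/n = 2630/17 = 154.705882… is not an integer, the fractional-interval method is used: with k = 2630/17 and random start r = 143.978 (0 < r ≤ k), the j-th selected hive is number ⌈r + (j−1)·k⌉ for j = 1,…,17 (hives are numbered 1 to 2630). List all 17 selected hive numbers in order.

j=1: r + 0k = 143.978 → ⌈·⌉ = 144
j=2: r + 1k = 298.683882… → ⌈·⌉ = 299
j=3: r + 2k = 453.389764… → ⌈·⌉ = 454
j=4: r + 3k = 608.095647… → ⌈·⌉ = 609
j=5: r + 4k = 762.801529… → ⌈·⌉ = 763
j=6: r + 5k = 917.507411… → ⌈·⌉ = 918
j=7: r + 6k = 1072.213294… → ⌈·⌉ = 1073
j=8: r + 7k = 1226.919176… → ⌈·⌉ = 1227
j=9: r + 8k = 1381.625058… → ⌈·⌉ = 1382
j=10: r + 9k = 1536.330941… → ⌈·⌉ = 1537
j=11: r + 10k = 1691.036823… → ⌈·⌉ = 1692
j=12: r + 11k = 1845.742705… → ⌈·⌉ = 1846
j=13: r + 12k = 2000.448588… → ⌈·⌉ = 2001
j=14: r + 13k = 2155.154470… → ⌈·⌉ = 2156
j=15: r + 14k = 2309.860352… → ⌈·⌉ = 2310
j=16: r + 15k = 2464.566235… → ⌈·⌉ = 2465
j=17: r + 16k = 2619.272117… → ⌈·⌉ = 2620

144, 299, 454, 609, 763, 918, 1073, 1227, 1382, 1537, 1692, 1846, 2001, 2156, 2310, 2465, 2620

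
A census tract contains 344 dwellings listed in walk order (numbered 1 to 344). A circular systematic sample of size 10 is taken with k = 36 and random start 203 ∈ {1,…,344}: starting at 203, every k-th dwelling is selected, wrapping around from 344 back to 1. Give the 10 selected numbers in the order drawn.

203, 239, 275, 311, 3, 39, 75, 111, 147, 183

Selection 1: 203
Selection 2: 203 + 36 = 239
Selection 3: 239 + 36 = 275
Selection 4: 275 + 36 = 311
Selection 5: 311 + 36 = 347 → 347 − 344 = 3
Selection 6: 3 + 36 = 39
Selection 7: 39 + 36 = 75
Selection 8: 75 + 36 = 111
Selection 9: 111 + 36 = 147
Selection 10: 147 + 36 = 183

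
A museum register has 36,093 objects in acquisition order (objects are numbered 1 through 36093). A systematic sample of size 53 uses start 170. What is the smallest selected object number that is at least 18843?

k = 36093/53 = 681
Steps past start: ⌈(18843 − 170)/681⌉ = ⌈18673/681⌉ = 28
Selected object: 170 + 28×681 = 19238

19238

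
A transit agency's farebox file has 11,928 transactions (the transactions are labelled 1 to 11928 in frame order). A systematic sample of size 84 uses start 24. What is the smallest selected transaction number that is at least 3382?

3432

k = 11928/84 = 142
Steps past start: ⌈(3382 − 24)/142⌉ = ⌈3358/142⌉ = 24
Selected transaction: 24 + 24×142 = 3432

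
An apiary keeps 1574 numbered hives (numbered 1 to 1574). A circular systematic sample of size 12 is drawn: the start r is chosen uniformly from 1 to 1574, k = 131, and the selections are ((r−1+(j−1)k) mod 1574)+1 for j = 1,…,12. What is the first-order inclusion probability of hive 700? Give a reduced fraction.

For each position j, as r ranges over 1…1574 the j-th selection hits every hive exactly once, so hive 700 is selected for exactly 12 of the 1574 starts.
Inclusion probability = 12/1574 = 6/787.

6/787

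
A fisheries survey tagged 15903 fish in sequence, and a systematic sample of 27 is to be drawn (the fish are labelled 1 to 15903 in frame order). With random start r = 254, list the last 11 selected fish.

9678, 10267, 10856, 11445, 12034, 12623, 13212, 13801, 14390, 14979, 15568

k = N/n = 15903/27 = 589
17th selection = 254 + 16×589 = 9678
18th: 9678 + 589 = 10267
19th: 10267 + 589 = 10856
20th: 10856 + 589 = 11445
21st: 11445 + 589 = 12034
22nd: 12034 + 589 = 12623
23rd: 12623 + 589 = 13212
24th: 13212 + 589 = 13801
25th: 13801 + 589 = 14390
26th: 14390 + 589 = 14979
27th: 14979 + 589 = 15568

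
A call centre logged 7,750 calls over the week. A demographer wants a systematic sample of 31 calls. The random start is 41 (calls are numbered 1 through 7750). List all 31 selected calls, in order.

41, 291, 541, 791, 1041, 1291, 1541, 1791, 2041, 2291, 2541, 2791, 3041, 3291, 3541, 3791, 4041, 4291, 4541, 4791, 5041, 5291, 5541, 5791, 6041, 6291, 6541, 6791, 7041, 7291, 7541

k = N/n = 7750/31 = 250
call 1: 41
call 2: 41 + 250 = 291
call 3: 291 + 250 = 541
call 4: 541 + 250 = 791
call 5: 791 + 250 = 1041
call 6: 1041 + 250 = 1291
call 7: 1291 + 250 = 1541
call 8: 1541 + 250 = 1791
call 9: 1791 + 250 = 2041
call 10: 2041 + 250 = 2291
call 11: 2291 + 250 = 2541
call 12: 2541 + 250 = 2791
call 13: 2791 + 250 = 3041
call 14: 3041 + 250 = 3291
call 15: 3291 + 250 = 3541
call 16: 3541 + 250 = 3791
call 17: 3791 + 250 = 4041
call 18: 4041 + 250 = 4291
call 19: 4291 + 250 = 4541
call 20: 4541 + 250 = 4791
call 21: 4791 + 250 = 5041
call 22: 5041 + 250 = 5291
call 23: 5291 + 250 = 5541
call 24: 5541 + 250 = 5791
call 25: 5791 + 250 = 6041
call 26: 6041 + 250 = 6291
call 27: 6291 + 250 = 6541
call 28: 6541 + 250 = 6791
call 29: 6791 + 250 = 7041
call 30: 7041 + 250 = 7291
call 31: 7291 + 250 = 7541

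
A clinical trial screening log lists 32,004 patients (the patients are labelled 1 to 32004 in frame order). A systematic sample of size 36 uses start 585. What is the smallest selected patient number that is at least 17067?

k = 32004/36 = 889
Steps past start: ⌈(17067 − 585)/889⌉ = ⌈16482/889⌉ = 19
Selected patient: 585 + 19×889 = 17476

17476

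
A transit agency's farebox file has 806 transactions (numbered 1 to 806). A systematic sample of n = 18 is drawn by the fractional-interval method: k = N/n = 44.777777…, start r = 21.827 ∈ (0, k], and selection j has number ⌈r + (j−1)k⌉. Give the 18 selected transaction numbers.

22, 67, 112, 157, 201, 246, 291, 336, 381, 425, 470, 515, 560, 604, 649, 694, 739, 784

j=1: r + 0k = 21.827 → ⌈·⌉ = 22
j=2: r + 1k = 66.604777… → ⌈·⌉ = 67
j=3: r + 2k = 111.382555… → ⌈·⌉ = 112
j=4: r + 3k = 156.160333… → ⌈·⌉ = 157
j=5: r + 4k = 200.938111… → ⌈·⌉ = 201
j=6: r + 5k = 245.715888… → ⌈·⌉ = 246
j=7: r + 6k = 290.493666… → ⌈·⌉ = 291
j=8: r + 7k = 335.271444… → ⌈·⌉ = 336
j=9: r + 8k = 380.049222… → ⌈·⌉ = 381
j=10: r + 9k = 424.827 → ⌈·⌉ = 425
j=11: r + 10k = 469.604777… → ⌈·⌉ = 470
j=12: r + 11k = 514.382555… → ⌈·⌉ = 515
j=13: r + 12k = 559.160333… → ⌈·⌉ = 560
j=14: r + 13k = 603.938111… → ⌈·⌉ = 604
j=15: r + 14k = 648.715888… → ⌈·⌉ = 649
j=16: r + 15k = 693.493666… → ⌈·⌉ = 694
j=17: r + 16k = 738.271444… → ⌈·⌉ = 739
j=18: r + 17k = 783.049222… → ⌈·⌉ = 784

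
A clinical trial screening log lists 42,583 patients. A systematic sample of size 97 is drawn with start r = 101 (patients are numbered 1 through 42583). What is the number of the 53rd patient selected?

22929

k = 42583/97 = 439
53rd selection = r + (53−1)·k = 101 + 52×439 = 101 + 22828 = 22929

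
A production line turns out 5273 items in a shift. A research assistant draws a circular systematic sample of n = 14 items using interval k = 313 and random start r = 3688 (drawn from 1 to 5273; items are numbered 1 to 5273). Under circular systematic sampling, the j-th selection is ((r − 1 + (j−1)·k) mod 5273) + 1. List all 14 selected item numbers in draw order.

3688, 4001, 4314, 4627, 4940, 5253, 293, 606, 919, 1232, 1545, 1858, 2171, 2484

Selection 1: 3688
Selection 2: 3688 + 313 = 4001
Selection 3: 4001 + 313 = 4314
Selection 4: 4314 + 313 = 4627
Selection 5: 4627 + 313 = 4940
Selection 6: 4940 + 313 = 5253
Selection 7: 5253 + 313 = 5566 → 5566 − 5273 = 293
Selection 8: 293 + 313 = 606
Selection 9: 606 + 313 = 919
Selection 10: 919 + 313 = 1232
Selection 11: 1232 + 313 = 1545
Selection 12: 1545 + 313 = 1858
Selection 13: 1858 + 313 = 2171
Selection 14: 2171 + 313 = 2484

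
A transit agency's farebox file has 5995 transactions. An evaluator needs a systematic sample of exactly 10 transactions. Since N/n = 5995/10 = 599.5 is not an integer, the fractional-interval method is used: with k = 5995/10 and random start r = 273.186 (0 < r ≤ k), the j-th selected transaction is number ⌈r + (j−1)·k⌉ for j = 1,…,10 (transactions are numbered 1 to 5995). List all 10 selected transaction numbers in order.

j=1: r + 0k = 273.186 → ⌈·⌉ = 274
j=2: r + 1k = 872.686 → ⌈·⌉ = 873
j=3: r + 2k = 1472.186 → ⌈·⌉ = 1473
j=4: r + 3k = 2071.686 → ⌈·⌉ = 2072
j=5: r + 4k = 2671.186 → ⌈·⌉ = 2672
j=6: r + 5k = 3270.686 → ⌈·⌉ = 3271
j=7: r + 6k = 3870.186 → ⌈·⌉ = 3871
j=8: r + 7k = 4469.686 → ⌈·⌉ = 4470
j=9: r + 8k = 5069.186 → ⌈·⌉ = 5070
j=10: r + 9k = 5668.686 → ⌈·⌉ = 5669

274, 873, 1473, 2072, 2672, 3271, 3871, 4470, 5070, 5669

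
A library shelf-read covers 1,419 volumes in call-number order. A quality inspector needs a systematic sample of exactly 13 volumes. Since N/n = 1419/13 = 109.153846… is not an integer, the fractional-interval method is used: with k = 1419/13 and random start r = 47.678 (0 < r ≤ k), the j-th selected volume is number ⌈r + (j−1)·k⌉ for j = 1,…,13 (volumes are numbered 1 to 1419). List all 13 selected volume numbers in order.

48, 157, 266, 376, 485, 594, 703, 812, 921, 1031, 1140, 1249, 1358

j=1: r + 0k = 47.678 → ⌈·⌉ = 48
j=2: r + 1k = 156.831846… → ⌈·⌉ = 157
j=3: r + 2k = 265.985692… → ⌈·⌉ = 266
j=4: r + 3k = 375.139538… → ⌈·⌉ = 376
j=5: r + 4k = 484.293384… → ⌈·⌉ = 485
j=6: r + 5k = 593.447230… → ⌈·⌉ = 594
j=7: r + 6k = 702.601076… → ⌈·⌉ = 703
j=8: r + 7k = 811.754923… → ⌈·⌉ = 812
j=9: r + 8k = 920.908769… → ⌈·⌉ = 921
j=10: r + 9k = 1030.062615… → ⌈·⌉ = 1031
j=11: r + 10k = 1139.216461… → ⌈·⌉ = 1140
j=12: r + 11k = 1248.370307… → ⌈·⌉ = 1249
j=13: r + 12k = 1357.524153… → ⌈·⌉ = 1358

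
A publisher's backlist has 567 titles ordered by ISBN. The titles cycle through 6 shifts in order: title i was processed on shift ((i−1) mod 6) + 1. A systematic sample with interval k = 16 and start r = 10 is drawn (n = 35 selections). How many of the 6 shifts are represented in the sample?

Consecutive selections differ by k = 16, so their shift numbers differ by 16 mod 6 = 4.
gcd(16, 6) = 2, so the sample visits 6/2 = 3 distinct residues mod 6.
Start 10 is shift 4; the shifts hit are 2, 4, 6.

3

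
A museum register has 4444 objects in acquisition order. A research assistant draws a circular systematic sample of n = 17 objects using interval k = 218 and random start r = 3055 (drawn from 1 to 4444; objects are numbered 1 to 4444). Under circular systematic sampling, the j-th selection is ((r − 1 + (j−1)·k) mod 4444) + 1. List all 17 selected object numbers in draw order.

Selection 1: 3055
Selection 2: 3055 + 218 = 3273
Selection 3: 3273 + 218 = 3491
Selection 4: 3491 + 218 = 3709
Selection 5: 3709 + 218 = 3927
Selection 6: 3927 + 218 = 4145
Selection 7: 4145 + 218 = 4363
Selection 8: 4363 + 218 = 4581 → 4581 − 4444 = 137
Selection 9: 137 + 218 = 355
Selection 10: 355 + 218 = 573
Selection 11: 573 + 218 = 791
Selection 12: 791 + 218 = 1009
Selection 13: 1009 + 218 = 1227
Selection 14: 1227 + 218 = 1445
Selection 15: 1445 + 218 = 1663
Selection 16: 1663 + 218 = 1881
Selection 17: 1881 + 218 = 2099

3055, 3273, 3491, 3709, 3927, 4145, 4363, 137, 355, 573, 791, 1009, 1227, 1445, 1663, 1881, 2099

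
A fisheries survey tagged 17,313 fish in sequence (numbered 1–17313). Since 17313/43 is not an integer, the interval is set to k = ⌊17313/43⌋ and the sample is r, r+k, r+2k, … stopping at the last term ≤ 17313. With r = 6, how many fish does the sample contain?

k = ⌊17313/43⌋ = 402
Achieved size = ⌊(17313 − 6)/402⌋ + 1 = ⌊17307/402⌋ + 1 = 43 + 1 = 44
(last selection: 6 + 43×402 = 17292 ≤ 17313; next would be 17694 > 17313)

44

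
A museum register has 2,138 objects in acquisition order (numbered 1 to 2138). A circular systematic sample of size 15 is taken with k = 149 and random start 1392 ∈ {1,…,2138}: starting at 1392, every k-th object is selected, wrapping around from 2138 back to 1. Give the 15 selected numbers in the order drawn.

Selection 1: 1392
Selection 2: 1392 + 149 = 1541
Selection 3: 1541 + 149 = 1690
Selection 4: 1690 + 149 = 1839
Selection 5: 1839 + 149 = 1988
Selection 6: 1988 + 149 = 2137
Selection 7: 2137 + 149 = 2286 → 2286 − 2138 = 148
Selection 8: 148 + 149 = 297
Selection 9: 297 + 149 = 446
Selection 10: 446 + 149 = 595
Selection 11: 595 + 149 = 744
Selection 12: 744 + 149 = 893
Selection 13: 893 + 149 = 1042
Selection 14: 1042 + 149 = 1191
Selection 15: 1191 + 149 = 1340

1392, 1541, 1690, 1839, 1988, 2137, 148, 297, 446, 595, 744, 893, 1042, 1191, 1340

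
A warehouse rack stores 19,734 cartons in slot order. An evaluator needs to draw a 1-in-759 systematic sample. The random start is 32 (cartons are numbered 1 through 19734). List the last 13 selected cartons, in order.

14th selection = 32 + 13×759 = 9899
15th: 9899 + 759 = 10658
16th: 10658 + 759 = 11417
17th: 11417 + 759 = 12176
18th: 12176 + 759 = 12935
19th: 12935 + 759 = 13694
20th: 13694 + 759 = 14453
21st: 14453 + 759 = 15212
22nd: 15212 + 759 = 15971
23rd: 15971 + 759 = 16730
24th: 16730 + 759 = 17489
25th: 17489 + 759 = 18248
26th: 18248 + 759 = 19007

9899, 10658, 11417, 12176, 12935, 13694, 14453, 15212, 15971, 16730, 17489, 18248, 19007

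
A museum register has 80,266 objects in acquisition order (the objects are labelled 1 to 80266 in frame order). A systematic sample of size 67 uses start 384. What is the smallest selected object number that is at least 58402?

k = 80266/67 = 1198
Steps past start: ⌈(58402 − 384)/1198⌉ = ⌈58018/1198⌉ = 49
Selected object: 384 + 49×1198 = 59086

59086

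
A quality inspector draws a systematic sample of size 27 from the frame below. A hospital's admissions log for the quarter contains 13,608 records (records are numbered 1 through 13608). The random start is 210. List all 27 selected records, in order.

k = N/n = 13608/27 = 504
record 1: 210
record 2: 210 + 504 = 714
record 3: 714 + 504 = 1218
record 4: 1218 + 504 = 1722
record 5: 1722 + 504 = 2226
record 6: 2226 + 504 = 2730
record 7: 2730 + 504 = 3234
record 8: 3234 + 504 = 3738
record 9: 3738 + 504 = 4242
record 10: 4242 + 504 = 4746
record 11: 4746 + 504 = 5250
record 12: 5250 + 504 = 5754
record 13: 5754 + 504 = 6258
record 14: 6258 + 504 = 6762
record 15: 6762 + 504 = 7266
record 16: 7266 + 504 = 7770
record 17: 7770 + 504 = 8274
record 18: 8274 + 504 = 8778
record 19: 8778 + 504 = 9282
record 20: 9282 + 504 = 9786
record 21: 9786 + 504 = 10290
record 22: 10290 + 504 = 10794
record 23: 10794 + 504 = 11298
record 24: 11298 + 504 = 11802
record 25: 11802 + 504 = 12306
record 26: 12306 + 504 = 12810
record 27: 12810 + 504 = 13314

210, 714, 1218, 1722, 2226, 2730, 3234, 3738, 4242, 4746, 5250, 5754, 6258, 6762, 7266, 7770, 8274, 8778, 9282, 9786, 10290, 10794, 11298, 11802, 12306, 12810, 13314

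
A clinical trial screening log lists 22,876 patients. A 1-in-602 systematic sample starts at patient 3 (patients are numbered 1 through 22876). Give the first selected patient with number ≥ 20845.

21073

k = 602
Steps past start: ⌈(20845 − 3)/602⌉ = ⌈20842/602⌉ = 35
Selected patient: 3 + 35×602 = 21073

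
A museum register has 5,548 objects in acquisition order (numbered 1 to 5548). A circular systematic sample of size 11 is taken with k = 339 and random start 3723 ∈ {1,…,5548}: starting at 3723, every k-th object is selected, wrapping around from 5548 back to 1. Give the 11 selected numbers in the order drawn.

3723, 4062, 4401, 4740, 5079, 5418, 209, 548, 887, 1226, 1565

Selection 1: 3723
Selection 2: 3723 + 339 = 4062
Selection 3: 4062 + 339 = 4401
Selection 4: 4401 + 339 = 4740
Selection 5: 4740 + 339 = 5079
Selection 6: 5079 + 339 = 5418
Selection 7: 5418 + 339 = 5757 → 5757 − 5548 = 209
Selection 8: 209 + 339 = 548
Selection 9: 548 + 339 = 887
Selection 10: 887 + 339 = 1226
Selection 11: 1226 + 339 = 1565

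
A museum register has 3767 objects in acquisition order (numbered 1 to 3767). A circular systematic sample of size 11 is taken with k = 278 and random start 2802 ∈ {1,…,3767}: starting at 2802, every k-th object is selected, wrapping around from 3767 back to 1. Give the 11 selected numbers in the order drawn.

2802, 3080, 3358, 3636, 147, 425, 703, 981, 1259, 1537, 1815

Selection 1: 2802
Selection 2: 2802 + 278 = 3080
Selection 3: 3080 + 278 = 3358
Selection 4: 3358 + 278 = 3636
Selection 5: 3636 + 278 = 3914 → 3914 − 3767 = 147
Selection 6: 147 + 278 = 425
Selection 7: 425 + 278 = 703
Selection 8: 703 + 278 = 981
Selection 9: 981 + 278 = 1259
Selection 10: 1259 + 278 = 1537
Selection 11: 1537 + 278 = 1815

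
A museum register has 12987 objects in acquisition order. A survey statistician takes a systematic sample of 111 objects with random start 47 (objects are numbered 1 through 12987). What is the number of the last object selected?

12917

k = 12987/111 = 117
111th selection = r + (111−1)·k = 47 + 110×117 = 47 + 12870 = 12917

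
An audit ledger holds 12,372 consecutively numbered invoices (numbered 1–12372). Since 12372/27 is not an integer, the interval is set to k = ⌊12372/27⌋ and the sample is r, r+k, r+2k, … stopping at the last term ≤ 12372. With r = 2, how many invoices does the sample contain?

k = ⌊12372/27⌋ = 458
Achieved size = ⌊(12372 − 2)/458⌋ + 1 = ⌊12370/458⌋ + 1 = 27 + 1 = 28
(last selection: 2 + 27×458 = 12368 ≤ 12372; next would be 12826 > 12372)

28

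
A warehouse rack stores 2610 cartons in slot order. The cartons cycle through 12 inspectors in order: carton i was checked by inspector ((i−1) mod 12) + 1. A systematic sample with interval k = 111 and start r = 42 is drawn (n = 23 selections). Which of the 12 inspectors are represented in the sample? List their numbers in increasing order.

Consecutive selections differ by k = 111, so their inspector numbers differ by 111 mod 12 = 3.
gcd(111, 12) = 3, so the sample visits 12/3 = 4 distinct residues mod 12.
Start 42 is inspector 6; the inspectors hit are 3, 6, 9, 12.

3, 6, 9, 12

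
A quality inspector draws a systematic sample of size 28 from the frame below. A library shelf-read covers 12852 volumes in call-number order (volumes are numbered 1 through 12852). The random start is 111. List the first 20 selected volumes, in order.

k = N/n = 12852/28 = 459
volume 1: 111
volume 2: 111 + 459 = 570
volume 3: 570 + 459 = 1029
volume 4: 1029 + 459 = 1488
volume 5: 1488 + 459 = 1947
volume 6: 1947 + 459 = 2406
volume 7: 2406 + 459 = 2865
volume 8: 2865 + 459 = 3324
volume 9: 3324 + 459 = 3783
volume 10: 3783 + 459 = 4242
volume 11: 4242 + 459 = 4701
volume 12: 4701 + 459 = 5160
volume 13: 5160 + 459 = 5619
volume 14: 5619 + 459 = 6078
volume 15: 6078 + 459 = 6537
volume 16: 6537 + 459 = 6996
volume 17: 6996 + 459 = 7455
volume 18: 7455 + 459 = 7914
volume 19: 7914 + 459 = 8373
volume 20: 8373 + 459 = 8832

111, 570, 1029, 1488, 1947, 2406, 2865, 3324, 3783, 4242, 4701, 5160, 5619, 6078, 6537, 6996, 7455, 7914, 8373, 8832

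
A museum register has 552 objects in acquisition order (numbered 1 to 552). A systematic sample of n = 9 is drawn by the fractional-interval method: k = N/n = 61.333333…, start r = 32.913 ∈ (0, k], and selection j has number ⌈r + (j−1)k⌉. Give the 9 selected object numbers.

j=1: r + 0k = 32.913 → ⌈·⌉ = 33
j=2: r + 1k = 94.246333… → ⌈·⌉ = 95
j=3: r + 2k = 155.579666… → ⌈·⌉ = 156
j=4: r + 3k = 216.913 → ⌈·⌉ = 217
j=5: r + 4k = 278.246333… → ⌈·⌉ = 279
j=6: r + 5k = 339.579666… → ⌈·⌉ = 340
j=7: r + 6k = 400.913 → ⌈·⌉ = 401
j=8: r + 7k = 462.246333… → ⌈·⌉ = 463
j=9: r + 8k = 523.579666… → ⌈·⌉ = 524

33, 95, 156, 217, 279, 340, 401, 463, 524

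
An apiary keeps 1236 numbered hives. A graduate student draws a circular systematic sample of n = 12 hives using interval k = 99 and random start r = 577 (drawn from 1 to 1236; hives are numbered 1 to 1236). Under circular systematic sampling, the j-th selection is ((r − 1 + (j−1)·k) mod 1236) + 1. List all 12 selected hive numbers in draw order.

577, 676, 775, 874, 973, 1072, 1171, 34, 133, 232, 331, 430

Selection 1: 577
Selection 2: 577 + 99 = 676
Selection 3: 676 + 99 = 775
Selection 4: 775 + 99 = 874
Selection 5: 874 + 99 = 973
Selection 6: 973 + 99 = 1072
Selection 7: 1072 + 99 = 1171
Selection 8: 1171 + 99 = 1270 → 1270 − 1236 = 34
Selection 9: 34 + 99 = 133
Selection 10: 133 + 99 = 232
Selection 11: 232 + 99 = 331
Selection 12: 331 + 99 = 430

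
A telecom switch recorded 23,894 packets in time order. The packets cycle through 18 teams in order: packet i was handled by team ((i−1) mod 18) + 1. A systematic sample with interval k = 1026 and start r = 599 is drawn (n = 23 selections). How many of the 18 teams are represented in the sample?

Consecutive selections differ by k = 1026, so their team numbers differ by 1026 mod 18 = 0.
gcd(1026, 18) = 18, so the sample visits 18/18 = 1 distinct residues mod 18.
Start 599 is team 5; the teams hit are 5.

1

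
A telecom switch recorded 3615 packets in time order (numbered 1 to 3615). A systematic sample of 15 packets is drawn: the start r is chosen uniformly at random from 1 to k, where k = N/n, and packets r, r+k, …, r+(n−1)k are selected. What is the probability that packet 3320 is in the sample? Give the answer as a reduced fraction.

1/241

k = 3615/15 = 241.
Packet 3320 is selected iff r ≡ 3320 (mod 241); exactly one such r in {1,…,241}.
Inclusion probability = 1/241.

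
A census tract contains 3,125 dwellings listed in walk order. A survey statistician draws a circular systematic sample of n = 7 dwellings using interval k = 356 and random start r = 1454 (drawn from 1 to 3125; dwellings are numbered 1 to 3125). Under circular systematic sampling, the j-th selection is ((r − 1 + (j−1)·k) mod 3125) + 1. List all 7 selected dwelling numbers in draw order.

Selection 1: 1454
Selection 2: 1454 + 356 = 1810
Selection 3: 1810 + 356 = 2166
Selection 4: 2166 + 356 = 2522
Selection 5: 2522 + 356 = 2878
Selection 6: 2878 + 356 = 3234 → 3234 − 3125 = 109
Selection 7: 109 + 356 = 465

1454, 1810, 2166, 2522, 2878, 109, 465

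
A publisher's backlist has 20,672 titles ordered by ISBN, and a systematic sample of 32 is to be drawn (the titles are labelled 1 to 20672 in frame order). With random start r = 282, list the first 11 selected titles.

k = N/n = 20672/32 = 646
title 1: 282
title 2: 282 + 646 = 928
title 3: 928 + 646 = 1574
title 4: 1574 + 646 = 2220
title 5: 2220 + 646 = 2866
title 6: 2866 + 646 = 3512
title 7: 3512 + 646 = 4158
title 8: 4158 + 646 = 4804
title 9: 4804 + 646 = 5450
title 10: 5450 + 646 = 6096
title 11: 6096 + 646 = 6742

282, 928, 1574, 2220, 2866, 3512, 4158, 4804, 5450, 6096, 6742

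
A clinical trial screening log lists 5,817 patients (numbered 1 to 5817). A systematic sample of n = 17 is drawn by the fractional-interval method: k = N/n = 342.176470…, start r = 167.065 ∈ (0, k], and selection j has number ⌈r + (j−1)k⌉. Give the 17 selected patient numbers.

j=1: r + 0k = 167.065 → ⌈·⌉ = 168
j=2: r + 1k = 509.241470… → ⌈·⌉ = 510
j=3: r + 2k = 851.417941… → ⌈·⌉ = 852
j=4: r + 3k = 1193.594411… → ⌈·⌉ = 1194
j=5: r + 4k = 1535.770882… → ⌈·⌉ = 1536
j=6: r + 5k = 1877.947352… → ⌈·⌉ = 1878
j=7: r + 6k = 2220.123823… → ⌈·⌉ = 2221
j=8: r + 7k = 2562.300294… → ⌈·⌉ = 2563
j=9: r + 8k = 2904.476764… → ⌈·⌉ = 2905
j=10: r + 9k = 3246.653235… → ⌈·⌉ = 3247
j=11: r + 10k = 3588.829705… → ⌈·⌉ = 3589
j=12: r + 11k = 3931.006176… → ⌈·⌉ = 3932
j=13: r + 12k = 4273.182647… → ⌈·⌉ = 4274
j=14: r + 13k = 4615.359117… → ⌈·⌉ = 4616
j=15: r + 14k = 4957.535588… → ⌈·⌉ = 4958
j=16: r + 15k = 5299.712058… → ⌈·⌉ = 5300
j=17: r + 16k = 5641.888529… → ⌈·⌉ = 5642

168, 510, 852, 1194, 1536, 1878, 2221, 2563, 2905, 3247, 3589, 3932, 4274, 4616, 4958, 5300, 5642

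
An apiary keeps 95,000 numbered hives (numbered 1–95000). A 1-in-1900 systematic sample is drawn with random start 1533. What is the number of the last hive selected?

k = 1900
50th selection = r + (50−1)·k = 1533 + 49×1900 = 1533 + 93100 = 94633

94633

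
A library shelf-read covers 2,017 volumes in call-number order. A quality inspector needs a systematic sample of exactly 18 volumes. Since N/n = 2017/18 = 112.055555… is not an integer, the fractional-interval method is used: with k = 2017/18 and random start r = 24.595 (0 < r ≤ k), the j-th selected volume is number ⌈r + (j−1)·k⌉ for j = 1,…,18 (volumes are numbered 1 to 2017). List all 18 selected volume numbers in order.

25, 137, 249, 361, 473, 585, 697, 809, 922, 1034, 1146, 1258, 1370, 1482, 1594, 1706, 1818, 1930

j=1: r + 0k = 24.595 → ⌈·⌉ = 25
j=2: r + 1k = 136.650555… → ⌈·⌉ = 137
j=3: r + 2k = 248.706111… → ⌈·⌉ = 249
j=4: r + 3k = 360.761666… → ⌈·⌉ = 361
j=5: r + 4k = 472.817222… → ⌈·⌉ = 473
j=6: r + 5k = 584.872777… → ⌈·⌉ = 585
j=7: r + 6k = 696.928333… → ⌈·⌉ = 697
j=8: r + 7k = 808.983888… → ⌈·⌉ = 809
j=9: r + 8k = 921.039444… → ⌈·⌉ = 922
j=10: r + 9k = 1033.095 → ⌈·⌉ = 1034
j=11: r + 10k = 1145.150555… → ⌈·⌉ = 1146
j=12: r + 11k = 1257.206111… → ⌈·⌉ = 1258
j=13: r + 12k = 1369.261666… → ⌈·⌉ = 1370
j=14: r + 13k = 1481.317222… → ⌈·⌉ = 1482
j=15: r + 14k = 1593.372777… → ⌈·⌉ = 1594
j=16: r + 15k = 1705.428333… → ⌈·⌉ = 1706
j=17: r + 16k = 1817.483888… → ⌈·⌉ = 1818
j=18: r + 17k = 1929.539444… → ⌈·⌉ = 1930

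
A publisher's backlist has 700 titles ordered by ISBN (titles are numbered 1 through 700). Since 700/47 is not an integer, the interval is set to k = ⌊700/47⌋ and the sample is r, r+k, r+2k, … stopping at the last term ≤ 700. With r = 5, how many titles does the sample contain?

k = ⌊700/47⌋ = 14
Achieved size = ⌊(700 − 5)/14⌋ + 1 = ⌊695/14⌋ + 1 = 49 + 1 = 50
(last selection: 5 + 49×14 = 691 ≤ 700; next would be 705 > 700)

50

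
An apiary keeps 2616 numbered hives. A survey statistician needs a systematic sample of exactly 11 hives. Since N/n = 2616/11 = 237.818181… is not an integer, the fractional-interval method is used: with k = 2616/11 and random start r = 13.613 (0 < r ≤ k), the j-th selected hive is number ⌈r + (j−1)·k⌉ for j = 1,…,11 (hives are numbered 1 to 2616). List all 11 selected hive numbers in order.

14, 252, 490, 728, 965, 1203, 1441, 1679, 1917, 2154, 2392

j=1: r + 0k = 13.613 → ⌈·⌉ = 14
j=2: r + 1k = 251.431181… → ⌈·⌉ = 252
j=3: r + 2k = 489.249363… → ⌈·⌉ = 490
j=4: r + 3k = 727.067545… → ⌈·⌉ = 728
j=5: r + 4k = 964.885727… → ⌈·⌉ = 965
j=6: r + 5k = 1202.703909… → ⌈·⌉ = 1203
j=7: r + 6k = 1440.522090… → ⌈·⌉ = 1441
j=8: r + 7k = 1678.340272… → ⌈·⌉ = 1679
j=9: r + 8k = 1916.158454… → ⌈·⌉ = 1917
j=10: r + 9k = 2153.976636… → ⌈·⌉ = 2154
j=11: r + 10k = 2391.794818… → ⌈·⌉ = 2392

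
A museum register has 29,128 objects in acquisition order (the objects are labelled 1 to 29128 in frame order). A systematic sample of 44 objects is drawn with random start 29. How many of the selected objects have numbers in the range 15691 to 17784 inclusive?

k = 29128/44 = 662
First selection ≥ 15691: 29 + ⌈(15691−29)/662⌉·662 = 29 + 24×662 = 15917
Last selection ≤ 17784: 29 + ⌊(17784−29)/662⌋·662 = 29 + 26×662 = 17241
Count = 26 − 24 + 1 = 3

3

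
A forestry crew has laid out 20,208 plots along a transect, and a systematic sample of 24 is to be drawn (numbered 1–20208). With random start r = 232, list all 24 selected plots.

k = N/n = 20208/24 = 842
plot 1: 232
plot 2: 232 + 842 = 1074
plot 3: 1074 + 842 = 1916
plot 4: 1916 + 842 = 2758
plot 5: 2758 + 842 = 3600
plot 6: 3600 + 842 = 4442
plot 7: 4442 + 842 = 5284
plot 8: 5284 + 842 = 6126
plot 9: 6126 + 842 = 6968
plot 10: 6968 + 842 = 7810
plot 11: 7810 + 842 = 8652
plot 12: 8652 + 842 = 9494
plot 13: 9494 + 842 = 10336
plot 14: 10336 + 842 = 11178
plot 15: 11178 + 842 = 12020
plot 16: 12020 + 842 = 12862
plot 17: 12862 + 842 = 13704
plot 18: 13704 + 842 = 14546
plot 19: 14546 + 842 = 15388
plot 20: 15388 + 842 = 16230
plot 21: 16230 + 842 = 17072
plot 22: 17072 + 842 = 17914
plot 23: 17914 + 842 = 18756
plot 24: 18756 + 842 = 19598

232, 1074, 1916, 2758, 3600, 4442, 5284, 6126, 6968, 7810, 8652, 9494, 10336, 11178, 12020, 12862, 13704, 14546, 15388, 16230, 17072, 17914, 18756, 19598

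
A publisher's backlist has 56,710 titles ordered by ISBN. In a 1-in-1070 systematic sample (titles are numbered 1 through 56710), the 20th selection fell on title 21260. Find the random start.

930

k = 1070
r = 21260 − (20−1)×1070 = 21260 − 20330 = 930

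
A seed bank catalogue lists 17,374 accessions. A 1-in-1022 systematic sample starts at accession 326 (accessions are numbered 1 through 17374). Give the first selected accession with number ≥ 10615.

11568

k = 1022
Steps past start: ⌈(10615 − 326)/1022⌉ = ⌈10289/1022⌉ = 11
Selected accession: 326 + 11×1022 = 11568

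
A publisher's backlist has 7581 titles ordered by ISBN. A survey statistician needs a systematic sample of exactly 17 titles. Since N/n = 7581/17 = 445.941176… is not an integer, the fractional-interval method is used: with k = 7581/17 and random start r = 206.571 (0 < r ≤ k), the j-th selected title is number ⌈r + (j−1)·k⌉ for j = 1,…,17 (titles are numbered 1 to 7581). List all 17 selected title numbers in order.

207, 653, 1099, 1545, 1991, 2437, 2883, 3329, 3775, 4221, 4666, 5112, 5558, 6004, 6450, 6896, 7342

j=1: r + 0k = 206.571 → ⌈·⌉ = 207
j=2: r + 1k = 652.512176… → ⌈·⌉ = 653
j=3: r + 2k = 1098.453352… → ⌈·⌉ = 1099
j=4: r + 3k = 1544.394529… → ⌈·⌉ = 1545
j=5: r + 4k = 1990.335705… → ⌈·⌉ = 1991
j=6: r + 5k = 2436.276882… → ⌈·⌉ = 2437
j=7: r + 6k = 2882.218058… → ⌈·⌉ = 2883
j=8: r + 7k = 3328.159235… → ⌈·⌉ = 3329
j=9: r + 8k = 3774.100411… → ⌈·⌉ = 3775
j=10: r + 9k = 4220.041588… → ⌈·⌉ = 4221
j=11: r + 10k = 4665.982764… → ⌈·⌉ = 4666
j=12: r + 11k = 5111.923941… → ⌈·⌉ = 5112
j=13: r + 12k = 5557.865117… → ⌈·⌉ = 5558
j=14: r + 13k = 6003.806294… → ⌈·⌉ = 6004
j=15: r + 14k = 6449.747470… → ⌈·⌉ = 6450
j=16: r + 15k = 6895.688647… → ⌈·⌉ = 6896
j=17: r + 16k = 7341.629823… → ⌈·⌉ = 7342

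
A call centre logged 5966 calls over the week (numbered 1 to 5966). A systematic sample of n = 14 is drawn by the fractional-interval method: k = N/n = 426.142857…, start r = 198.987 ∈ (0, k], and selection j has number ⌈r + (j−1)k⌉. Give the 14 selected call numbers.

j=1: r + 0k = 198.987 → ⌈·⌉ = 199
j=2: r + 1k = 625.129857… → ⌈·⌉ = 626
j=3: r + 2k = 1051.272714… → ⌈·⌉ = 1052
j=4: r + 3k = 1477.415571… → ⌈·⌉ = 1478
j=5: r + 4k = 1903.558428… → ⌈·⌉ = 1904
j=6: r + 5k = 2329.701285… → ⌈·⌉ = 2330
j=7: r + 6k = 2755.844142… → ⌈·⌉ = 2756
j=8: r + 7k = 3181.987 → ⌈·⌉ = 3182
j=9: r + 8k = 3608.129857… → ⌈·⌉ = 3609
j=10: r + 9k = 4034.272714… → ⌈·⌉ = 4035
j=11: r + 10k = 4460.415571… → ⌈·⌉ = 4461
j=12: r + 11k = 4886.558428… → ⌈·⌉ = 4887
j=13: r + 12k = 5312.701285… → ⌈·⌉ = 5313
j=14: r + 13k = 5738.844142… → ⌈·⌉ = 5739

199, 626, 1052, 1478, 1904, 2330, 2756, 3182, 3609, 4035, 4461, 4887, 5313, 5739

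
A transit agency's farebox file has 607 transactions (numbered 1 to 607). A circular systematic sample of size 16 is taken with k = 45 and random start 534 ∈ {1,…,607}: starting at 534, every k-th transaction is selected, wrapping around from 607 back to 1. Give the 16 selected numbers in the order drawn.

Selection 1: 534
Selection 2: 534 + 45 = 579
Selection 3: 579 + 45 = 624 → 624 − 607 = 17
Selection 4: 17 + 45 = 62
Selection 5: 62 + 45 = 107
Selection 6: 107 + 45 = 152
Selection 7: 152 + 45 = 197
Selection 8: 197 + 45 = 242
Selection 9: 242 + 45 = 287
Selection 10: 287 + 45 = 332
Selection 11: 332 + 45 = 377
Selection 12: 377 + 45 = 422
Selection 13: 422 + 45 = 467
Selection 14: 467 + 45 = 512
Selection 15: 512 + 45 = 557
Selection 16: 557 + 45 = 602

534, 579, 17, 62, 107, 152, 197, 242, 287, 332, 377, 422, 467, 512, 557, 602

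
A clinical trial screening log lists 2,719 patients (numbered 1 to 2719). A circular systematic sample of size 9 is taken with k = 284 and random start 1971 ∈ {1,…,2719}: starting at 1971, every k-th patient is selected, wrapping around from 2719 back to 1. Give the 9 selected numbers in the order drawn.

1971, 2255, 2539, 104, 388, 672, 956, 1240, 1524

Selection 1: 1971
Selection 2: 1971 + 284 = 2255
Selection 3: 2255 + 284 = 2539
Selection 4: 2539 + 284 = 2823 → 2823 − 2719 = 104
Selection 5: 104 + 284 = 388
Selection 6: 388 + 284 = 672
Selection 7: 672 + 284 = 956
Selection 8: 956 + 284 = 1240
Selection 9: 1240 + 284 = 1524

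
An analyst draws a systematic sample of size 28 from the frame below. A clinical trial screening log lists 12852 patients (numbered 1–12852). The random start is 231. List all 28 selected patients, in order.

231, 690, 1149, 1608, 2067, 2526, 2985, 3444, 3903, 4362, 4821, 5280, 5739, 6198, 6657, 7116, 7575, 8034, 8493, 8952, 9411, 9870, 10329, 10788, 11247, 11706, 12165, 12624

k = N/n = 12852/28 = 459
patient 1: 231
patient 2: 231 + 459 = 690
patient 3: 690 + 459 = 1149
patient 4: 1149 + 459 = 1608
patient 5: 1608 + 459 = 2067
patient 6: 2067 + 459 = 2526
patient 7: 2526 + 459 = 2985
patient 8: 2985 + 459 = 3444
patient 9: 3444 + 459 = 3903
patient 10: 3903 + 459 = 4362
patient 11: 4362 + 459 = 4821
patient 12: 4821 + 459 = 5280
patient 13: 5280 + 459 = 5739
patient 14: 5739 + 459 = 6198
patient 15: 6198 + 459 = 6657
patient 16: 6657 + 459 = 7116
patient 17: 7116 + 459 = 7575
patient 18: 7575 + 459 = 8034
patient 19: 8034 + 459 = 8493
patient 20: 8493 + 459 = 8952
patient 21: 8952 + 459 = 9411
patient 22: 9411 + 459 = 9870
patient 23: 9870 + 459 = 10329
patient 24: 10329 + 459 = 10788
patient 25: 10788 + 459 = 11247
patient 26: 11247 + 459 = 11706
patient 27: 11706 + 459 = 12165
patient 28: 12165 + 459 = 12624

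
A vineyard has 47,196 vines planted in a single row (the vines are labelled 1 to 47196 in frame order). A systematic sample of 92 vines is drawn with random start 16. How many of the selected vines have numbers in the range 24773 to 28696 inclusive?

k = 47196/92 = 513
First selection ≥ 24773: 16 + ⌈(24773−16)/513⌉·513 = 16 + 49×513 = 25153
Last selection ≤ 28696: 16 + ⌊(28696−16)/513⌋·513 = 16 + 55×513 = 28231
Count = 55 − 49 + 1 = 7

7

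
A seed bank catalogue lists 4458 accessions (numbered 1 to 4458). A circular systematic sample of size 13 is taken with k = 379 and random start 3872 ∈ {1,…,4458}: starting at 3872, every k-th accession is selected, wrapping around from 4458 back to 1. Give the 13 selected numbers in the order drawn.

3872, 4251, 172, 551, 930, 1309, 1688, 2067, 2446, 2825, 3204, 3583, 3962

Selection 1: 3872
Selection 2: 3872 + 379 = 4251
Selection 3: 4251 + 379 = 4630 → 4630 − 4458 = 172
Selection 4: 172 + 379 = 551
Selection 5: 551 + 379 = 930
Selection 6: 930 + 379 = 1309
Selection 7: 1309 + 379 = 1688
Selection 8: 1688 + 379 = 2067
Selection 9: 2067 + 379 = 2446
Selection 10: 2446 + 379 = 2825
Selection 11: 2825 + 379 = 3204
Selection 12: 3204 + 379 = 3583
Selection 13: 3583 + 379 = 3962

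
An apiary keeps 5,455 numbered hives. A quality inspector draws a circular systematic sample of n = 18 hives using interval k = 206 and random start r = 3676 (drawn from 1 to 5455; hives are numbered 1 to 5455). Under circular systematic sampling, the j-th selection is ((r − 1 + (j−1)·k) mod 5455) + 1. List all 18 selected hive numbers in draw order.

3676, 3882, 4088, 4294, 4500, 4706, 4912, 5118, 5324, 75, 281, 487, 693, 899, 1105, 1311, 1517, 1723

Selection 1: 3676
Selection 2: 3676 + 206 = 3882
Selection 3: 3882 + 206 = 4088
Selection 4: 4088 + 206 = 4294
Selection 5: 4294 + 206 = 4500
Selection 6: 4500 + 206 = 4706
Selection 7: 4706 + 206 = 4912
Selection 8: 4912 + 206 = 5118
Selection 9: 5118 + 206 = 5324
Selection 10: 5324 + 206 = 5530 → 5530 − 5455 = 75
Selection 11: 75 + 206 = 281
Selection 12: 281 + 206 = 487
Selection 13: 487 + 206 = 693
Selection 14: 693 + 206 = 899
Selection 15: 899 + 206 = 1105
Selection 16: 1105 + 206 = 1311
Selection 17: 1311 + 206 = 1517
Selection 18: 1517 + 206 = 1723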